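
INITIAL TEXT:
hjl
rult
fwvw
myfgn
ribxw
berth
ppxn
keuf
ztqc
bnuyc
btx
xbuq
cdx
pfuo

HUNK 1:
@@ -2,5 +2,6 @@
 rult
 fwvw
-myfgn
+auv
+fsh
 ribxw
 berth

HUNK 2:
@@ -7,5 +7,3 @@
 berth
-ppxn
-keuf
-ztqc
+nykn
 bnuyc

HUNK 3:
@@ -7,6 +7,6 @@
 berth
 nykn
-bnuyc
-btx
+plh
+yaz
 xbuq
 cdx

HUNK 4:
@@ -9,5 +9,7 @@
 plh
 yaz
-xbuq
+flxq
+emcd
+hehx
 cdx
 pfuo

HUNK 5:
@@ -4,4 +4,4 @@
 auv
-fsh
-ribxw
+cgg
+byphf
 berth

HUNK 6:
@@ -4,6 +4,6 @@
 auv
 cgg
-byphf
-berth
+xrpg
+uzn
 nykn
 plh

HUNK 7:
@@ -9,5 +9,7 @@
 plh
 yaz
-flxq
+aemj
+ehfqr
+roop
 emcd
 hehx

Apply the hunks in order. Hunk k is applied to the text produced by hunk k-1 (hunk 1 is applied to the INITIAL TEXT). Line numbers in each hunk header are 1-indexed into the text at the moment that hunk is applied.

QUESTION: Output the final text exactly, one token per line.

Hunk 1: at line 2 remove [myfgn] add [auv,fsh] -> 15 lines: hjl rult fwvw auv fsh ribxw berth ppxn keuf ztqc bnuyc btx xbuq cdx pfuo
Hunk 2: at line 7 remove [ppxn,keuf,ztqc] add [nykn] -> 13 lines: hjl rult fwvw auv fsh ribxw berth nykn bnuyc btx xbuq cdx pfuo
Hunk 3: at line 7 remove [bnuyc,btx] add [plh,yaz] -> 13 lines: hjl rult fwvw auv fsh ribxw berth nykn plh yaz xbuq cdx pfuo
Hunk 4: at line 9 remove [xbuq] add [flxq,emcd,hehx] -> 15 lines: hjl rult fwvw auv fsh ribxw berth nykn plh yaz flxq emcd hehx cdx pfuo
Hunk 5: at line 4 remove [fsh,ribxw] add [cgg,byphf] -> 15 lines: hjl rult fwvw auv cgg byphf berth nykn plh yaz flxq emcd hehx cdx pfuo
Hunk 6: at line 4 remove [byphf,berth] add [xrpg,uzn] -> 15 lines: hjl rult fwvw auv cgg xrpg uzn nykn plh yaz flxq emcd hehx cdx pfuo
Hunk 7: at line 9 remove [flxq] add [aemj,ehfqr,roop] -> 17 lines: hjl rult fwvw auv cgg xrpg uzn nykn plh yaz aemj ehfqr roop emcd hehx cdx pfuo

Answer: hjl
rult
fwvw
auv
cgg
xrpg
uzn
nykn
plh
yaz
aemj
ehfqr
roop
emcd
hehx
cdx
pfuo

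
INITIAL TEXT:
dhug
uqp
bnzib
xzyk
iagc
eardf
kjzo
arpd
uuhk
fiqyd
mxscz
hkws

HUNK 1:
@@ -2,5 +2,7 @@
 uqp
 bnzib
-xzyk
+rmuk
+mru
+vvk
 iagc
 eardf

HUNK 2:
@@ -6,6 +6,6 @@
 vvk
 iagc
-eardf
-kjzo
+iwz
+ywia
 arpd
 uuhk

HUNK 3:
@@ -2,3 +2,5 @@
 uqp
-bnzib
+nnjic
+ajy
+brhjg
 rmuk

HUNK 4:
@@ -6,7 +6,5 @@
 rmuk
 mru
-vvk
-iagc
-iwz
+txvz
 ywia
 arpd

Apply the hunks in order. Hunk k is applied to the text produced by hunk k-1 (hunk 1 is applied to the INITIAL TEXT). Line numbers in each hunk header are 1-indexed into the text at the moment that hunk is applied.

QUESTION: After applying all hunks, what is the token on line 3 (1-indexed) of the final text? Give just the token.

Answer: nnjic

Derivation:
Hunk 1: at line 2 remove [xzyk] add [rmuk,mru,vvk] -> 14 lines: dhug uqp bnzib rmuk mru vvk iagc eardf kjzo arpd uuhk fiqyd mxscz hkws
Hunk 2: at line 6 remove [eardf,kjzo] add [iwz,ywia] -> 14 lines: dhug uqp bnzib rmuk mru vvk iagc iwz ywia arpd uuhk fiqyd mxscz hkws
Hunk 3: at line 2 remove [bnzib] add [nnjic,ajy,brhjg] -> 16 lines: dhug uqp nnjic ajy brhjg rmuk mru vvk iagc iwz ywia arpd uuhk fiqyd mxscz hkws
Hunk 4: at line 6 remove [vvk,iagc,iwz] add [txvz] -> 14 lines: dhug uqp nnjic ajy brhjg rmuk mru txvz ywia arpd uuhk fiqyd mxscz hkws
Final line 3: nnjic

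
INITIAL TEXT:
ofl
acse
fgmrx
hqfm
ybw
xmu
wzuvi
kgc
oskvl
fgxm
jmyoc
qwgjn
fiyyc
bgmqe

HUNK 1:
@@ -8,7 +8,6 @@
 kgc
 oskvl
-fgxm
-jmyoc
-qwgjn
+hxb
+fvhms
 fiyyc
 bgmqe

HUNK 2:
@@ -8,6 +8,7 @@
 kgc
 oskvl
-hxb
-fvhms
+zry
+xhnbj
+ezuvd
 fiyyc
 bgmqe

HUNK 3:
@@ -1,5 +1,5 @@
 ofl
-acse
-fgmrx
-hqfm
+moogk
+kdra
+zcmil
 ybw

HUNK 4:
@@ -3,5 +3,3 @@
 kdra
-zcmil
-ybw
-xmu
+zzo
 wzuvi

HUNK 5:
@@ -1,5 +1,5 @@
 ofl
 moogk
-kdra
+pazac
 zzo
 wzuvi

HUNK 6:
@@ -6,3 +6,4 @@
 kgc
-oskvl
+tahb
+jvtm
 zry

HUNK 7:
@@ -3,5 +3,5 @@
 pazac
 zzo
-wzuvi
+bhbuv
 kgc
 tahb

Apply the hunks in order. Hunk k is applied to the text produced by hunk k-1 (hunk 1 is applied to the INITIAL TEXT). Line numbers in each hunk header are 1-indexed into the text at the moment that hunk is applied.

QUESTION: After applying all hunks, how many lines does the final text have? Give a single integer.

Hunk 1: at line 8 remove [fgxm,jmyoc,qwgjn] add [hxb,fvhms] -> 13 lines: ofl acse fgmrx hqfm ybw xmu wzuvi kgc oskvl hxb fvhms fiyyc bgmqe
Hunk 2: at line 8 remove [hxb,fvhms] add [zry,xhnbj,ezuvd] -> 14 lines: ofl acse fgmrx hqfm ybw xmu wzuvi kgc oskvl zry xhnbj ezuvd fiyyc bgmqe
Hunk 3: at line 1 remove [acse,fgmrx,hqfm] add [moogk,kdra,zcmil] -> 14 lines: ofl moogk kdra zcmil ybw xmu wzuvi kgc oskvl zry xhnbj ezuvd fiyyc bgmqe
Hunk 4: at line 3 remove [zcmil,ybw,xmu] add [zzo] -> 12 lines: ofl moogk kdra zzo wzuvi kgc oskvl zry xhnbj ezuvd fiyyc bgmqe
Hunk 5: at line 1 remove [kdra] add [pazac] -> 12 lines: ofl moogk pazac zzo wzuvi kgc oskvl zry xhnbj ezuvd fiyyc bgmqe
Hunk 6: at line 6 remove [oskvl] add [tahb,jvtm] -> 13 lines: ofl moogk pazac zzo wzuvi kgc tahb jvtm zry xhnbj ezuvd fiyyc bgmqe
Hunk 7: at line 3 remove [wzuvi] add [bhbuv] -> 13 lines: ofl moogk pazac zzo bhbuv kgc tahb jvtm zry xhnbj ezuvd fiyyc bgmqe
Final line count: 13

Answer: 13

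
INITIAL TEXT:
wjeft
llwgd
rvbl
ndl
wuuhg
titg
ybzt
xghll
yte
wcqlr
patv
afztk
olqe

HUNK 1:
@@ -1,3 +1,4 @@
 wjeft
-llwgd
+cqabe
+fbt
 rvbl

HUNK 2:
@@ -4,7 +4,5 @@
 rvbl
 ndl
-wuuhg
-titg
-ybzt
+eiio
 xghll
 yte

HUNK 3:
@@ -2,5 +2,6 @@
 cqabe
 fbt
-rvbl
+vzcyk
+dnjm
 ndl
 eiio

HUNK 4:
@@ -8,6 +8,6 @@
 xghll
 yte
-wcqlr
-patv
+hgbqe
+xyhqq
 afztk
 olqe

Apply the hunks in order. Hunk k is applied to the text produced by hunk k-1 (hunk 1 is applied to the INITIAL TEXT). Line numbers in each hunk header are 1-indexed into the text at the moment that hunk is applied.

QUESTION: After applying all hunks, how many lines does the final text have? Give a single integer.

Hunk 1: at line 1 remove [llwgd] add [cqabe,fbt] -> 14 lines: wjeft cqabe fbt rvbl ndl wuuhg titg ybzt xghll yte wcqlr patv afztk olqe
Hunk 2: at line 4 remove [wuuhg,titg,ybzt] add [eiio] -> 12 lines: wjeft cqabe fbt rvbl ndl eiio xghll yte wcqlr patv afztk olqe
Hunk 3: at line 2 remove [rvbl] add [vzcyk,dnjm] -> 13 lines: wjeft cqabe fbt vzcyk dnjm ndl eiio xghll yte wcqlr patv afztk olqe
Hunk 4: at line 8 remove [wcqlr,patv] add [hgbqe,xyhqq] -> 13 lines: wjeft cqabe fbt vzcyk dnjm ndl eiio xghll yte hgbqe xyhqq afztk olqe
Final line count: 13

Answer: 13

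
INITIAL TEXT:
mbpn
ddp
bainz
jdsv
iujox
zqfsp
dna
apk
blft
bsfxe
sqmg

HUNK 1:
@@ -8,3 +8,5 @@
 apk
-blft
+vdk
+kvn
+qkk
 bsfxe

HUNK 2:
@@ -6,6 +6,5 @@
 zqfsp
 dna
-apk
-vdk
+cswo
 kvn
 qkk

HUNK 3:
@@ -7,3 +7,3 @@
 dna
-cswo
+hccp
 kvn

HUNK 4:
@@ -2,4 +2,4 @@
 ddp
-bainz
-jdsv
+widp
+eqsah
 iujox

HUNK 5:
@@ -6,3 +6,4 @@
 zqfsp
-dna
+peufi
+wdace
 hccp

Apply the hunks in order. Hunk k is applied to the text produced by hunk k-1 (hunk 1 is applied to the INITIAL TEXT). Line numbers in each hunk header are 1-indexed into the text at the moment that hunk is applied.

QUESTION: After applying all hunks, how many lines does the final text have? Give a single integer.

Hunk 1: at line 8 remove [blft] add [vdk,kvn,qkk] -> 13 lines: mbpn ddp bainz jdsv iujox zqfsp dna apk vdk kvn qkk bsfxe sqmg
Hunk 2: at line 6 remove [apk,vdk] add [cswo] -> 12 lines: mbpn ddp bainz jdsv iujox zqfsp dna cswo kvn qkk bsfxe sqmg
Hunk 3: at line 7 remove [cswo] add [hccp] -> 12 lines: mbpn ddp bainz jdsv iujox zqfsp dna hccp kvn qkk bsfxe sqmg
Hunk 4: at line 2 remove [bainz,jdsv] add [widp,eqsah] -> 12 lines: mbpn ddp widp eqsah iujox zqfsp dna hccp kvn qkk bsfxe sqmg
Hunk 5: at line 6 remove [dna] add [peufi,wdace] -> 13 lines: mbpn ddp widp eqsah iujox zqfsp peufi wdace hccp kvn qkk bsfxe sqmg
Final line count: 13

Answer: 13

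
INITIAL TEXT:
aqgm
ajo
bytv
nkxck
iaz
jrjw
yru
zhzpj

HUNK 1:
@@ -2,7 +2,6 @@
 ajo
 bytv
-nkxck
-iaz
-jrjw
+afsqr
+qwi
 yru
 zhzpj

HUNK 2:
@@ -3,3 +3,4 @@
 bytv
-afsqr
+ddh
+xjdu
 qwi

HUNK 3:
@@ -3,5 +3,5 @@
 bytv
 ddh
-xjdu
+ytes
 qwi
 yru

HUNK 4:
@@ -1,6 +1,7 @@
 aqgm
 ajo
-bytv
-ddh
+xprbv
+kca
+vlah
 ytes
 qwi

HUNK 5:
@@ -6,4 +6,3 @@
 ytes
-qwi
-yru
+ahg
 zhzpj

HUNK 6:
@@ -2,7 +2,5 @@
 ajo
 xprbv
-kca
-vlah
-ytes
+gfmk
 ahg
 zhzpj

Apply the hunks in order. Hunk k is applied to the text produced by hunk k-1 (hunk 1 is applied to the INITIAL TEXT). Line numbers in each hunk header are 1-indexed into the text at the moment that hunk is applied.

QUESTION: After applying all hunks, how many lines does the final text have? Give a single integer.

Answer: 6

Derivation:
Hunk 1: at line 2 remove [nkxck,iaz,jrjw] add [afsqr,qwi] -> 7 lines: aqgm ajo bytv afsqr qwi yru zhzpj
Hunk 2: at line 3 remove [afsqr] add [ddh,xjdu] -> 8 lines: aqgm ajo bytv ddh xjdu qwi yru zhzpj
Hunk 3: at line 3 remove [xjdu] add [ytes] -> 8 lines: aqgm ajo bytv ddh ytes qwi yru zhzpj
Hunk 4: at line 1 remove [bytv,ddh] add [xprbv,kca,vlah] -> 9 lines: aqgm ajo xprbv kca vlah ytes qwi yru zhzpj
Hunk 5: at line 6 remove [qwi,yru] add [ahg] -> 8 lines: aqgm ajo xprbv kca vlah ytes ahg zhzpj
Hunk 6: at line 2 remove [kca,vlah,ytes] add [gfmk] -> 6 lines: aqgm ajo xprbv gfmk ahg zhzpj
Final line count: 6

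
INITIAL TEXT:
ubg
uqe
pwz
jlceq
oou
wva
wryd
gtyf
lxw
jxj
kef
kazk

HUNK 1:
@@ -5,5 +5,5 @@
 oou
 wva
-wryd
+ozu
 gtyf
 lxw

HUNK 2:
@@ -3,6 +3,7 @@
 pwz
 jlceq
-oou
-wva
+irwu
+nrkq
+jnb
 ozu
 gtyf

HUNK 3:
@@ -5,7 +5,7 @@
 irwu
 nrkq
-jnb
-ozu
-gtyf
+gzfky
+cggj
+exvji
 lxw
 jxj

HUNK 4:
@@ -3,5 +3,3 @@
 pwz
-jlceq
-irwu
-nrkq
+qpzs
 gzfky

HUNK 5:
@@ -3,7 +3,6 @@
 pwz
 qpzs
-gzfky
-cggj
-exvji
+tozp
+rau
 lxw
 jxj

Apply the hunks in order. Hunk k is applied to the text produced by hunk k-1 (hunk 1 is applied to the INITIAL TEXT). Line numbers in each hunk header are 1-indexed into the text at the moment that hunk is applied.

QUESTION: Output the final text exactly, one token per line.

Hunk 1: at line 5 remove [wryd] add [ozu] -> 12 lines: ubg uqe pwz jlceq oou wva ozu gtyf lxw jxj kef kazk
Hunk 2: at line 3 remove [oou,wva] add [irwu,nrkq,jnb] -> 13 lines: ubg uqe pwz jlceq irwu nrkq jnb ozu gtyf lxw jxj kef kazk
Hunk 3: at line 5 remove [jnb,ozu,gtyf] add [gzfky,cggj,exvji] -> 13 lines: ubg uqe pwz jlceq irwu nrkq gzfky cggj exvji lxw jxj kef kazk
Hunk 4: at line 3 remove [jlceq,irwu,nrkq] add [qpzs] -> 11 lines: ubg uqe pwz qpzs gzfky cggj exvji lxw jxj kef kazk
Hunk 5: at line 3 remove [gzfky,cggj,exvji] add [tozp,rau] -> 10 lines: ubg uqe pwz qpzs tozp rau lxw jxj kef kazk

Answer: ubg
uqe
pwz
qpzs
tozp
rau
lxw
jxj
kef
kazk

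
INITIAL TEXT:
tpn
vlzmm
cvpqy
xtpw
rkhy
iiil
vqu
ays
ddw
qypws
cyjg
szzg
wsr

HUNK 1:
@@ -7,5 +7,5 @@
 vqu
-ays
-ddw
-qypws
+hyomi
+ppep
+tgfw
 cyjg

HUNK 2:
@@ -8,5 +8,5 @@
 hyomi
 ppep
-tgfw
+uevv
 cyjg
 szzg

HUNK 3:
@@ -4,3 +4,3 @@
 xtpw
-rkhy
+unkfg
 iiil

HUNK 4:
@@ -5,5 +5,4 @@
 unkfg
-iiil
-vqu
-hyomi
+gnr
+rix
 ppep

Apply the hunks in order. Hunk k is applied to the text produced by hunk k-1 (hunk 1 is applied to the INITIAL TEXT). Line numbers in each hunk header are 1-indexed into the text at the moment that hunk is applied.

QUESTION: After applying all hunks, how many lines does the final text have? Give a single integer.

Hunk 1: at line 7 remove [ays,ddw,qypws] add [hyomi,ppep,tgfw] -> 13 lines: tpn vlzmm cvpqy xtpw rkhy iiil vqu hyomi ppep tgfw cyjg szzg wsr
Hunk 2: at line 8 remove [tgfw] add [uevv] -> 13 lines: tpn vlzmm cvpqy xtpw rkhy iiil vqu hyomi ppep uevv cyjg szzg wsr
Hunk 3: at line 4 remove [rkhy] add [unkfg] -> 13 lines: tpn vlzmm cvpqy xtpw unkfg iiil vqu hyomi ppep uevv cyjg szzg wsr
Hunk 4: at line 5 remove [iiil,vqu,hyomi] add [gnr,rix] -> 12 lines: tpn vlzmm cvpqy xtpw unkfg gnr rix ppep uevv cyjg szzg wsr
Final line count: 12

Answer: 12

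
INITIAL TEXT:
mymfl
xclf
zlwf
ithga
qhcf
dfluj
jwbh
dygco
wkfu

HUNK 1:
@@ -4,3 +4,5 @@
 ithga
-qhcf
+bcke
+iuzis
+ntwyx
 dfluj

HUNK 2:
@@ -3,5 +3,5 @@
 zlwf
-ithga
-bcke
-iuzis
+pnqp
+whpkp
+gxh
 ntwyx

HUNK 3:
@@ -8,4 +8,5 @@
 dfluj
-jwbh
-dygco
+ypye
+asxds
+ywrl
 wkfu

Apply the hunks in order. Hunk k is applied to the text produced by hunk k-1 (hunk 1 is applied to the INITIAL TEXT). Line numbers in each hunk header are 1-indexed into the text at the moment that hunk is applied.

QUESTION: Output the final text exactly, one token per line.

Answer: mymfl
xclf
zlwf
pnqp
whpkp
gxh
ntwyx
dfluj
ypye
asxds
ywrl
wkfu

Derivation:
Hunk 1: at line 4 remove [qhcf] add [bcke,iuzis,ntwyx] -> 11 lines: mymfl xclf zlwf ithga bcke iuzis ntwyx dfluj jwbh dygco wkfu
Hunk 2: at line 3 remove [ithga,bcke,iuzis] add [pnqp,whpkp,gxh] -> 11 lines: mymfl xclf zlwf pnqp whpkp gxh ntwyx dfluj jwbh dygco wkfu
Hunk 3: at line 8 remove [jwbh,dygco] add [ypye,asxds,ywrl] -> 12 lines: mymfl xclf zlwf pnqp whpkp gxh ntwyx dfluj ypye asxds ywrl wkfu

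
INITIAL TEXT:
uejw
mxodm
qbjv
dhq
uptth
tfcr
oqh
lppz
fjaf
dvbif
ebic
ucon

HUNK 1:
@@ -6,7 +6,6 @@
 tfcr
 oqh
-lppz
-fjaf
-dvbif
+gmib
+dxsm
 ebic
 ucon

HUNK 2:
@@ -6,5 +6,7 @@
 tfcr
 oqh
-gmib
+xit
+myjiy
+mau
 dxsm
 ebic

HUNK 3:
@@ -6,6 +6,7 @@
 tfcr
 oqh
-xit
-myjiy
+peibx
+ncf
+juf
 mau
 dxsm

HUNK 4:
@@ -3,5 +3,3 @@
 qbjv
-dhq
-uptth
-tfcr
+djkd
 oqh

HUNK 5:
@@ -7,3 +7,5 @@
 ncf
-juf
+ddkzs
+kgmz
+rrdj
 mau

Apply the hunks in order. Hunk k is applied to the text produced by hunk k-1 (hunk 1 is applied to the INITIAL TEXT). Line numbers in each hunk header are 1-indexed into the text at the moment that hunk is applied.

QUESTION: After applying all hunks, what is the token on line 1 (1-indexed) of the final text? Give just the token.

Hunk 1: at line 6 remove [lppz,fjaf,dvbif] add [gmib,dxsm] -> 11 lines: uejw mxodm qbjv dhq uptth tfcr oqh gmib dxsm ebic ucon
Hunk 2: at line 6 remove [gmib] add [xit,myjiy,mau] -> 13 lines: uejw mxodm qbjv dhq uptth tfcr oqh xit myjiy mau dxsm ebic ucon
Hunk 3: at line 6 remove [xit,myjiy] add [peibx,ncf,juf] -> 14 lines: uejw mxodm qbjv dhq uptth tfcr oqh peibx ncf juf mau dxsm ebic ucon
Hunk 4: at line 3 remove [dhq,uptth,tfcr] add [djkd] -> 12 lines: uejw mxodm qbjv djkd oqh peibx ncf juf mau dxsm ebic ucon
Hunk 5: at line 7 remove [juf] add [ddkzs,kgmz,rrdj] -> 14 lines: uejw mxodm qbjv djkd oqh peibx ncf ddkzs kgmz rrdj mau dxsm ebic ucon
Final line 1: uejw

Answer: uejw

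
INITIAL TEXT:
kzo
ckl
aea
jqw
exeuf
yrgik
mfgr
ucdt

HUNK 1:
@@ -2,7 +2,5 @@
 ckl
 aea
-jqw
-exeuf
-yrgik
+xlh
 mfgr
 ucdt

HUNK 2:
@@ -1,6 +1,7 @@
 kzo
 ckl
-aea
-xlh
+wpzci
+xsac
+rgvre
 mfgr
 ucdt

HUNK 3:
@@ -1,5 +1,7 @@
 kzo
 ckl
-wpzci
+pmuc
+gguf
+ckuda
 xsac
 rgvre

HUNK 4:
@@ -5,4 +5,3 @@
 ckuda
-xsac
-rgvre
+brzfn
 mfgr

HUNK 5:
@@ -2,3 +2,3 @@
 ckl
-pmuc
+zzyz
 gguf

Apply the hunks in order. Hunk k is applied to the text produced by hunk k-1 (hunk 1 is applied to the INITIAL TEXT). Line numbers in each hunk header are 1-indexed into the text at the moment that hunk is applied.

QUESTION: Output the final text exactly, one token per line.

Hunk 1: at line 2 remove [jqw,exeuf,yrgik] add [xlh] -> 6 lines: kzo ckl aea xlh mfgr ucdt
Hunk 2: at line 1 remove [aea,xlh] add [wpzci,xsac,rgvre] -> 7 lines: kzo ckl wpzci xsac rgvre mfgr ucdt
Hunk 3: at line 1 remove [wpzci] add [pmuc,gguf,ckuda] -> 9 lines: kzo ckl pmuc gguf ckuda xsac rgvre mfgr ucdt
Hunk 4: at line 5 remove [xsac,rgvre] add [brzfn] -> 8 lines: kzo ckl pmuc gguf ckuda brzfn mfgr ucdt
Hunk 5: at line 2 remove [pmuc] add [zzyz] -> 8 lines: kzo ckl zzyz gguf ckuda brzfn mfgr ucdt

Answer: kzo
ckl
zzyz
gguf
ckuda
brzfn
mfgr
ucdt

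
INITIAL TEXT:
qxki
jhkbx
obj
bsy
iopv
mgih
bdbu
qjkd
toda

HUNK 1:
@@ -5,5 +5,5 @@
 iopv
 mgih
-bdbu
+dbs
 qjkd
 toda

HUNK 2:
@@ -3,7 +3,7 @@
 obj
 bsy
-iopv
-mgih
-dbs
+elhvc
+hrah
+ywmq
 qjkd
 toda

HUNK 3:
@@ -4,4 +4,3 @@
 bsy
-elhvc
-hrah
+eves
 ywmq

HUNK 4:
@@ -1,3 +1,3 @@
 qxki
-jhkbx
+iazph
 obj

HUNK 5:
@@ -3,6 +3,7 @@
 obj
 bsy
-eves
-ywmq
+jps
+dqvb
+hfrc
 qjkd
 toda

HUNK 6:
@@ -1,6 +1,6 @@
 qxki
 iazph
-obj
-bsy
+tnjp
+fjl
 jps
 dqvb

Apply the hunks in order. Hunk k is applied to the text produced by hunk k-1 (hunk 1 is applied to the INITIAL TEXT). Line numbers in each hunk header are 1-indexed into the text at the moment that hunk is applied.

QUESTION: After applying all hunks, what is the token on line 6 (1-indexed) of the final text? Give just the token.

Hunk 1: at line 5 remove [bdbu] add [dbs] -> 9 lines: qxki jhkbx obj bsy iopv mgih dbs qjkd toda
Hunk 2: at line 3 remove [iopv,mgih,dbs] add [elhvc,hrah,ywmq] -> 9 lines: qxki jhkbx obj bsy elhvc hrah ywmq qjkd toda
Hunk 3: at line 4 remove [elhvc,hrah] add [eves] -> 8 lines: qxki jhkbx obj bsy eves ywmq qjkd toda
Hunk 4: at line 1 remove [jhkbx] add [iazph] -> 8 lines: qxki iazph obj bsy eves ywmq qjkd toda
Hunk 5: at line 3 remove [eves,ywmq] add [jps,dqvb,hfrc] -> 9 lines: qxki iazph obj bsy jps dqvb hfrc qjkd toda
Hunk 6: at line 1 remove [obj,bsy] add [tnjp,fjl] -> 9 lines: qxki iazph tnjp fjl jps dqvb hfrc qjkd toda
Final line 6: dqvb

Answer: dqvb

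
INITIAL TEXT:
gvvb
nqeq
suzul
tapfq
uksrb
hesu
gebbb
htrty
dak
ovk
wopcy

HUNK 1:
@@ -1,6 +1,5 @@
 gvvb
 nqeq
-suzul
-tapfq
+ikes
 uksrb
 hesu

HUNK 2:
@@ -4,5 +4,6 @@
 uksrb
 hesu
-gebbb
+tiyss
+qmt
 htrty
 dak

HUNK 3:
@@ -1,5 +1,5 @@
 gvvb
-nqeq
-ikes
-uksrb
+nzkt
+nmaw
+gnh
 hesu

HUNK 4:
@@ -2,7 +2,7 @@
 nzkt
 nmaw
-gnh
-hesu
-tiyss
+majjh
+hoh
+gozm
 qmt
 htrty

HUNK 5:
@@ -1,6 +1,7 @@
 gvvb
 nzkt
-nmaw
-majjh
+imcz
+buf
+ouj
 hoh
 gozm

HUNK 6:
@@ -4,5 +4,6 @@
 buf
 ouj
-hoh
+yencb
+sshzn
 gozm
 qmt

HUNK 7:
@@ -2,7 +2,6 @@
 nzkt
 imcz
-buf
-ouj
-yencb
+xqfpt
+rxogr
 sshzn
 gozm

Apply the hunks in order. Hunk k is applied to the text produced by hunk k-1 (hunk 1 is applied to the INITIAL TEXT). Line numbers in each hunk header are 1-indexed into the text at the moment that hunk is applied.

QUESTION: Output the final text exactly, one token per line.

Answer: gvvb
nzkt
imcz
xqfpt
rxogr
sshzn
gozm
qmt
htrty
dak
ovk
wopcy

Derivation:
Hunk 1: at line 1 remove [suzul,tapfq] add [ikes] -> 10 lines: gvvb nqeq ikes uksrb hesu gebbb htrty dak ovk wopcy
Hunk 2: at line 4 remove [gebbb] add [tiyss,qmt] -> 11 lines: gvvb nqeq ikes uksrb hesu tiyss qmt htrty dak ovk wopcy
Hunk 3: at line 1 remove [nqeq,ikes,uksrb] add [nzkt,nmaw,gnh] -> 11 lines: gvvb nzkt nmaw gnh hesu tiyss qmt htrty dak ovk wopcy
Hunk 4: at line 2 remove [gnh,hesu,tiyss] add [majjh,hoh,gozm] -> 11 lines: gvvb nzkt nmaw majjh hoh gozm qmt htrty dak ovk wopcy
Hunk 5: at line 1 remove [nmaw,majjh] add [imcz,buf,ouj] -> 12 lines: gvvb nzkt imcz buf ouj hoh gozm qmt htrty dak ovk wopcy
Hunk 6: at line 4 remove [hoh] add [yencb,sshzn] -> 13 lines: gvvb nzkt imcz buf ouj yencb sshzn gozm qmt htrty dak ovk wopcy
Hunk 7: at line 2 remove [buf,ouj,yencb] add [xqfpt,rxogr] -> 12 lines: gvvb nzkt imcz xqfpt rxogr sshzn gozm qmt htrty dak ovk wopcy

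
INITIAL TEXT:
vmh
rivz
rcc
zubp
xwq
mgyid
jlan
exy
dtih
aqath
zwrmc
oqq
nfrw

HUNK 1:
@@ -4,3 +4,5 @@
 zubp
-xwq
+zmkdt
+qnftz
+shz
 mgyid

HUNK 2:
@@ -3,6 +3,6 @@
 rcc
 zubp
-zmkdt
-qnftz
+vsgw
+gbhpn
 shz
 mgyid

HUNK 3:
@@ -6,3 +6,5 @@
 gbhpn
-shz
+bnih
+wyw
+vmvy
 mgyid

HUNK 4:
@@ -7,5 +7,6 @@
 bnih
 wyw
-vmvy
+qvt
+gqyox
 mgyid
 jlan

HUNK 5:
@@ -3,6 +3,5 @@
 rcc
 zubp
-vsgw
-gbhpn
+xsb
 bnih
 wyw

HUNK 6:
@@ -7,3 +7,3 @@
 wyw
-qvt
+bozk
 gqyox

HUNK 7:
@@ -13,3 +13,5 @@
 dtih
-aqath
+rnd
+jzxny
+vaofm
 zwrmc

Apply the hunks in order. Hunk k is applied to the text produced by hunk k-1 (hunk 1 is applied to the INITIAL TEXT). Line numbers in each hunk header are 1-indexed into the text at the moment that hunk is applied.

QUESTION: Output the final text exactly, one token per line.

Hunk 1: at line 4 remove [xwq] add [zmkdt,qnftz,shz] -> 15 lines: vmh rivz rcc zubp zmkdt qnftz shz mgyid jlan exy dtih aqath zwrmc oqq nfrw
Hunk 2: at line 3 remove [zmkdt,qnftz] add [vsgw,gbhpn] -> 15 lines: vmh rivz rcc zubp vsgw gbhpn shz mgyid jlan exy dtih aqath zwrmc oqq nfrw
Hunk 3: at line 6 remove [shz] add [bnih,wyw,vmvy] -> 17 lines: vmh rivz rcc zubp vsgw gbhpn bnih wyw vmvy mgyid jlan exy dtih aqath zwrmc oqq nfrw
Hunk 4: at line 7 remove [vmvy] add [qvt,gqyox] -> 18 lines: vmh rivz rcc zubp vsgw gbhpn bnih wyw qvt gqyox mgyid jlan exy dtih aqath zwrmc oqq nfrw
Hunk 5: at line 3 remove [vsgw,gbhpn] add [xsb] -> 17 lines: vmh rivz rcc zubp xsb bnih wyw qvt gqyox mgyid jlan exy dtih aqath zwrmc oqq nfrw
Hunk 6: at line 7 remove [qvt] add [bozk] -> 17 lines: vmh rivz rcc zubp xsb bnih wyw bozk gqyox mgyid jlan exy dtih aqath zwrmc oqq nfrw
Hunk 7: at line 13 remove [aqath] add [rnd,jzxny,vaofm] -> 19 lines: vmh rivz rcc zubp xsb bnih wyw bozk gqyox mgyid jlan exy dtih rnd jzxny vaofm zwrmc oqq nfrw

Answer: vmh
rivz
rcc
zubp
xsb
bnih
wyw
bozk
gqyox
mgyid
jlan
exy
dtih
rnd
jzxny
vaofm
zwrmc
oqq
nfrw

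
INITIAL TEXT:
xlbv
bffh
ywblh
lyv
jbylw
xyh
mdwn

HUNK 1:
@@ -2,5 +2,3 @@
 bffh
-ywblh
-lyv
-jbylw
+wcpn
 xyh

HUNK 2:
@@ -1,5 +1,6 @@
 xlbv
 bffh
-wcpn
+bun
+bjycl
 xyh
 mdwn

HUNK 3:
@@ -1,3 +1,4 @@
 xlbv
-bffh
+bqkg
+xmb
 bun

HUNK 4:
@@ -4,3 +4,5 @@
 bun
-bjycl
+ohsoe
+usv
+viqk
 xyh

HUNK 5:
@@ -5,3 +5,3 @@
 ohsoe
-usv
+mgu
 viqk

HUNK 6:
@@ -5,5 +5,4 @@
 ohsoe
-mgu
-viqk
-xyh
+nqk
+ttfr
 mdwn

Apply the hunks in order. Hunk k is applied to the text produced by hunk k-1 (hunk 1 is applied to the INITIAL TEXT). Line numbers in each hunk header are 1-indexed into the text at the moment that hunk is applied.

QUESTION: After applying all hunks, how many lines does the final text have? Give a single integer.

Hunk 1: at line 2 remove [ywblh,lyv,jbylw] add [wcpn] -> 5 lines: xlbv bffh wcpn xyh mdwn
Hunk 2: at line 1 remove [wcpn] add [bun,bjycl] -> 6 lines: xlbv bffh bun bjycl xyh mdwn
Hunk 3: at line 1 remove [bffh] add [bqkg,xmb] -> 7 lines: xlbv bqkg xmb bun bjycl xyh mdwn
Hunk 4: at line 4 remove [bjycl] add [ohsoe,usv,viqk] -> 9 lines: xlbv bqkg xmb bun ohsoe usv viqk xyh mdwn
Hunk 5: at line 5 remove [usv] add [mgu] -> 9 lines: xlbv bqkg xmb bun ohsoe mgu viqk xyh mdwn
Hunk 6: at line 5 remove [mgu,viqk,xyh] add [nqk,ttfr] -> 8 lines: xlbv bqkg xmb bun ohsoe nqk ttfr mdwn
Final line count: 8

Answer: 8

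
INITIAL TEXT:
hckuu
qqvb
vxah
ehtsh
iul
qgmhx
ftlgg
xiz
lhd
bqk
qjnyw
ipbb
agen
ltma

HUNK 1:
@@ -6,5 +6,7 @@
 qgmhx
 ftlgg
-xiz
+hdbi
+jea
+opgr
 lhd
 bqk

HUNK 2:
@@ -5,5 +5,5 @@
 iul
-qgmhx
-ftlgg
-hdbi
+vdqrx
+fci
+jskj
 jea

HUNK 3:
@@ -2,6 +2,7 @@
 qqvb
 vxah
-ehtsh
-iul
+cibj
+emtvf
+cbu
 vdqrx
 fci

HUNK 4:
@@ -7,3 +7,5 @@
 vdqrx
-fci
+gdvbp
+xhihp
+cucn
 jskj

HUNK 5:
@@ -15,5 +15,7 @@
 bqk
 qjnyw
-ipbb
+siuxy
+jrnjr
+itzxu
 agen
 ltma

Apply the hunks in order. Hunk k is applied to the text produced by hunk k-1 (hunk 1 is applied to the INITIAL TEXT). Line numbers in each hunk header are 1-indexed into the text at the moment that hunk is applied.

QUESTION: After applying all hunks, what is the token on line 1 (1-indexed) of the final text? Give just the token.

Answer: hckuu

Derivation:
Hunk 1: at line 6 remove [xiz] add [hdbi,jea,opgr] -> 16 lines: hckuu qqvb vxah ehtsh iul qgmhx ftlgg hdbi jea opgr lhd bqk qjnyw ipbb agen ltma
Hunk 2: at line 5 remove [qgmhx,ftlgg,hdbi] add [vdqrx,fci,jskj] -> 16 lines: hckuu qqvb vxah ehtsh iul vdqrx fci jskj jea opgr lhd bqk qjnyw ipbb agen ltma
Hunk 3: at line 2 remove [ehtsh,iul] add [cibj,emtvf,cbu] -> 17 lines: hckuu qqvb vxah cibj emtvf cbu vdqrx fci jskj jea opgr lhd bqk qjnyw ipbb agen ltma
Hunk 4: at line 7 remove [fci] add [gdvbp,xhihp,cucn] -> 19 lines: hckuu qqvb vxah cibj emtvf cbu vdqrx gdvbp xhihp cucn jskj jea opgr lhd bqk qjnyw ipbb agen ltma
Hunk 5: at line 15 remove [ipbb] add [siuxy,jrnjr,itzxu] -> 21 lines: hckuu qqvb vxah cibj emtvf cbu vdqrx gdvbp xhihp cucn jskj jea opgr lhd bqk qjnyw siuxy jrnjr itzxu agen ltma
Final line 1: hckuu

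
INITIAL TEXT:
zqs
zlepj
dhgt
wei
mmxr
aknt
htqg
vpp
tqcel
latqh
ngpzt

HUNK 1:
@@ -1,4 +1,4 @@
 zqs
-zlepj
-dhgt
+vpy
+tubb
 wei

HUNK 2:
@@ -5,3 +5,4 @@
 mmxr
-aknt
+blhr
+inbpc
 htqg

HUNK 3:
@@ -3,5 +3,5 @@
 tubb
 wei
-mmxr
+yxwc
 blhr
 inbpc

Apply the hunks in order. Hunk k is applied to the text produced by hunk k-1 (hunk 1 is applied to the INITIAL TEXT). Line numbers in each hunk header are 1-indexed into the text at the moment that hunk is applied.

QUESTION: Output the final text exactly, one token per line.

Answer: zqs
vpy
tubb
wei
yxwc
blhr
inbpc
htqg
vpp
tqcel
latqh
ngpzt

Derivation:
Hunk 1: at line 1 remove [zlepj,dhgt] add [vpy,tubb] -> 11 lines: zqs vpy tubb wei mmxr aknt htqg vpp tqcel latqh ngpzt
Hunk 2: at line 5 remove [aknt] add [blhr,inbpc] -> 12 lines: zqs vpy tubb wei mmxr blhr inbpc htqg vpp tqcel latqh ngpzt
Hunk 3: at line 3 remove [mmxr] add [yxwc] -> 12 lines: zqs vpy tubb wei yxwc blhr inbpc htqg vpp tqcel latqh ngpzt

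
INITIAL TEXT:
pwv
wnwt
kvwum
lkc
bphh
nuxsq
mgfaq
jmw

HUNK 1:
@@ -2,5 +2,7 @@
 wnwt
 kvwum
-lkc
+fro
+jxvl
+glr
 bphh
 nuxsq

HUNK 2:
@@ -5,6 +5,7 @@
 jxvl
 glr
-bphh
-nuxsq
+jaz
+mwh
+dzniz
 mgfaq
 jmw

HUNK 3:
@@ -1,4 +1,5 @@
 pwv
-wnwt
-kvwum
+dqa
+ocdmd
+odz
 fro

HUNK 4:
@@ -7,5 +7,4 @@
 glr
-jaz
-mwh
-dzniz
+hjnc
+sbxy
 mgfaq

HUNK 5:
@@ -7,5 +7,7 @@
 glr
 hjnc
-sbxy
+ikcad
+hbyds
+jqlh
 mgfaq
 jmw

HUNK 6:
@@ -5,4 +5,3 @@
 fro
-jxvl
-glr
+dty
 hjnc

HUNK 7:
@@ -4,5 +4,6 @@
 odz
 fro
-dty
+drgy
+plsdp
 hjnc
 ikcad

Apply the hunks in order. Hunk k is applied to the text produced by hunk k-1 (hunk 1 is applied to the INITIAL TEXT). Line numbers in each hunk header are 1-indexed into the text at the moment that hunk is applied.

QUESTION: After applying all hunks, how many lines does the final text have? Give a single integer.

Hunk 1: at line 2 remove [lkc] add [fro,jxvl,glr] -> 10 lines: pwv wnwt kvwum fro jxvl glr bphh nuxsq mgfaq jmw
Hunk 2: at line 5 remove [bphh,nuxsq] add [jaz,mwh,dzniz] -> 11 lines: pwv wnwt kvwum fro jxvl glr jaz mwh dzniz mgfaq jmw
Hunk 3: at line 1 remove [wnwt,kvwum] add [dqa,ocdmd,odz] -> 12 lines: pwv dqa ocdmd odz fro jxvl glr jaz mwh dzniz mgfaq jmw
Hunk 4: at line 7 remove [jaz,mwh,dzniz] add [hjnc,sbxy] -> 11 lines: pwv dqa ocdmd odz fro jxvl glr hjnc sbxy mgfaq jmw
Hunk 5: at line 7 remove [sbxy] add [ikcad,hbyds,jqlh] -> 13 lines: pwv dqa ocdmd odz fro jxvl glr hjnc ikcad hbyds jqlh mgfaq jmw
Hunk 6: at line 5 remove [jxvl,glr] add [dty] -> 12 lines: pwv dqa ocdmd odz fro dty hjnc ikcad hbyds jqlh mgfaq jmw
Hunk 7: at line 4 remove [dty] add [drgy,plsdp] -> 13 lines: pwv dqa ocdmd odz fro drgy plsdp hjnc ikcad hbyds jqlh mgfaq jmw
Final line count: 13

Answer: 13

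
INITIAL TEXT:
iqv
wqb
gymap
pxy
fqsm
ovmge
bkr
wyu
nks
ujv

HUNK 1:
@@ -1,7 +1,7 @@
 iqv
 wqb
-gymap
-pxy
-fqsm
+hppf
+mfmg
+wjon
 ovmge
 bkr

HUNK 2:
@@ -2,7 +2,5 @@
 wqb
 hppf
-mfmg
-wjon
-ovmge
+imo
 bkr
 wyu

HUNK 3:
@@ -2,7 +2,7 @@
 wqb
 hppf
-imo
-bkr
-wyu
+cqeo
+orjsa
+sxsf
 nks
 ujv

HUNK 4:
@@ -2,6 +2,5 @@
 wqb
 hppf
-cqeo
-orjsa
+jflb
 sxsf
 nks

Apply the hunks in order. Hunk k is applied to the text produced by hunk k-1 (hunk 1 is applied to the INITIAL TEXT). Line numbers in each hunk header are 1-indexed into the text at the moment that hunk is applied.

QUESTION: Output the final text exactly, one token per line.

Hunk 1: at line 1 remove [gymap,pxy,fqsm] add [hppf,mfmg,wjon] -> 10 lines: iqv wqb hppf mfmg wjon ovmge bkr wyu nks ujv
Hunk 2: at line 2 remove [mfmg,wjon,ovmge] add [imo] -> 8 lines: iqv wqb hppf imo bkr wyu nks ujv
Hunk 3: at line 2 remove [imo,bkr,wyu] add [cqeo,orjsa,sxsf] -> 8 lines: iqv wqb hppf cqeo orjsa sxsf nks ujv
Hunk 4: at line 2 remove [cqeo,orjsa] add [jflb] -> 7 lines: iqv wqb hppf jflb sxsf nks ujv

Answer: iqv
wqb
hppf
jflb
sxsf
nks
ujv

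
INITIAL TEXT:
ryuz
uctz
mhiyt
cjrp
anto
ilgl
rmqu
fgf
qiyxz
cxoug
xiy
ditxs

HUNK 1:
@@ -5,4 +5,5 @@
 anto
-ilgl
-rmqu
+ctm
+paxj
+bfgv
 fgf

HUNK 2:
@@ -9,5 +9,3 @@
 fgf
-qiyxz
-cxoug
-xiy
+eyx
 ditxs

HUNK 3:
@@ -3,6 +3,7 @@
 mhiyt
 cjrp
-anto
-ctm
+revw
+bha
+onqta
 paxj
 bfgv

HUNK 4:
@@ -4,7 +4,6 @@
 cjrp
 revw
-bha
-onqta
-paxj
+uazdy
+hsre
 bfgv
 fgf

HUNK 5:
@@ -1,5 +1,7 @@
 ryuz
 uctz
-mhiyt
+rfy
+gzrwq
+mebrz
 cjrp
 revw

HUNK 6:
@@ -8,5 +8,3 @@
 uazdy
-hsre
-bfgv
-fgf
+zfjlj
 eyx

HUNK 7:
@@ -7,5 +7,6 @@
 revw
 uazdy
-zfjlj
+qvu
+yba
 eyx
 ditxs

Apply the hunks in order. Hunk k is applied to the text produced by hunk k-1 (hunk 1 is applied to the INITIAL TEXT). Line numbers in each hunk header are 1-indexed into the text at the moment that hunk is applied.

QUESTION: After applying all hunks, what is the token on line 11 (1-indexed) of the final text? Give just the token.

Answer: eyx

Derivation:
Hunk 1: at line 5 remove [ilgl,rmqu] add [ctm,paxj,bfgv] -> 13 lines: ryuz uctz mhiyt cjrp anto ctm paxj bfgv fgf qiyxz cxoug xiy ditxs
Hunk 2: at line 9 remove [qiyxz,cxoug,xiy] add [eyx] -> 11 lines: ryuz uctz mhiyt cjrp anto ctm paxj bfgv fgf eyx ditxs
Hunk 3: at line 3 remove [anto,ctm] add [revw,bha,onqta] -> 12 lines: ryuz uctz mhiyt cjrp revw bha onqta paxj bfgv fgf eyx ditxs
Hunk 4: at line 4 remove [bha,onqta,paxj] add [uazdy,hsre] -> 11 lines: ryuz uctz mhiyt cjrp revw uazdy hsre bfgv fgf eyx ditxs
Hunk 5: at line 1 remove [mhiyt] add [rfy,gzrwq,mebrz] -> 13 lines: ryuz uctz rfy gzrwq mebrz cjrp revw uazdy hsre bfgv fgf eyx ditxs
Hunk 6: at line 8 remove [hsre,bfgv,fgf] add [zfjlj] -> 11 lines: ryuz uctz rfy gzrwq mebrz cjrp revw uazdy zfjlj eyx ditxs
Hunk 7: at line 7 remove [zfjlj] add [qvu,yba] -> 12 lines: ryuz uctz rfy gzrwq mebrz cjrp revw uazdy qvu yba eyx ditxs
Final line 11: eyx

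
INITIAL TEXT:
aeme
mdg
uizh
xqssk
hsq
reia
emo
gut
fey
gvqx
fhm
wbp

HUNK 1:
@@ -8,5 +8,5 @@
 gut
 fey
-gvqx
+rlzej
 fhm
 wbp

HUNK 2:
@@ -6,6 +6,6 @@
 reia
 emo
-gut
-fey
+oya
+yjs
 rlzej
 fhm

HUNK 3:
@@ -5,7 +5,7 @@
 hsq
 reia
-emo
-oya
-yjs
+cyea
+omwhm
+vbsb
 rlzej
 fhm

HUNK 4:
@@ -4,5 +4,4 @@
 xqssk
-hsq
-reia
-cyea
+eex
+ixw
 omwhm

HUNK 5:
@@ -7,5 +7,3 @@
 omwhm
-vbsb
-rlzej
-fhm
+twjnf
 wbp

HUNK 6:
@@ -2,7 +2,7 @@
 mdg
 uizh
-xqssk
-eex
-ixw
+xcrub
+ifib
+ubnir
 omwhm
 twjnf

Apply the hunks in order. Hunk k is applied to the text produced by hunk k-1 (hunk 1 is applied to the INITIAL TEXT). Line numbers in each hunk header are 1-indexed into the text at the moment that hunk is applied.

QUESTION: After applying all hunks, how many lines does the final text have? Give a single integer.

Answer: 9

Derivation:
Hunk 1: at line 8 remove [gvqx] add [rlzej] -> 12 lines: aeme mdg uizh xqssk hsq reia emo gut fey rlzej fhm wbp
Hunk 2: at line 6 remove [gut,fey] add [oya,yjs] -> 12 lines: aeme mdg uizh xqssk hsq reia emo oya yjs rlzej fhm wbp
Hunk 3: at line 5 remove [emo,oya,yjs] add [cyea,omwhm,vbsb] -> 12 lines: aeme mdg uizh xqssk hsq reia cyea omwhm vbsb rlzej fhm wbp
Hunk 4: at line 4 remove [hsq,reia,cyea] add [eex,ixw] -> 11 lines: aeme mdg uizh xqssk eex ixw omwhm vbsb rlzej fhm wbp
Hunk 5: at line 7 remove [vbsb,rlzej,fhm] add [twjnf] -> 9 lines: aeme mdg uizh xqssk eex ixw omwhm twjnf wbp
Hunk 6: at line 2 remove [xqssk,eex,ixw] add [xcrub,ifib,ubnir] -> 9 lines: aeme mdg uizh xcrub ifib ubnir omwhm twjnf wbp
Final line count: 9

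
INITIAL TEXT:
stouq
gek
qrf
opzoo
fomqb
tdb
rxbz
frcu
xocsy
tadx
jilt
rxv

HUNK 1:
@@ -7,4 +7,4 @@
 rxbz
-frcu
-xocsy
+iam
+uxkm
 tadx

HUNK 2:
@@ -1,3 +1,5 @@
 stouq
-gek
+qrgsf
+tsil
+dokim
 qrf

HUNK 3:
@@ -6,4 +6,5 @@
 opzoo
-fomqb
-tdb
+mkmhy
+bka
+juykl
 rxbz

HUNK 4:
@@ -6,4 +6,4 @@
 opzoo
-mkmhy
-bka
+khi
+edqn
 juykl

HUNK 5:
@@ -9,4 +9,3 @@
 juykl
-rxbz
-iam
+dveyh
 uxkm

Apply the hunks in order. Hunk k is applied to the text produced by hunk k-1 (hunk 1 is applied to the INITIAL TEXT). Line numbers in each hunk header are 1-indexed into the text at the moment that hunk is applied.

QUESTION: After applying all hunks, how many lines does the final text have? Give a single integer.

Hunk 1: at line 7 remove [frcu,xocsy] add [iam,uxkm] -> 12 lines: stouq gek qrf opzoo fomqb tdb rxbz iam uxkm tadx jilt rxv
Hunk 2: at line 1 remove [gek] add [qrgsf,tsil,dokim] -> 14 lines: stouq qrgsf tsil dokim qrf opzoo fomqb tdb rxbz iam uxkm tadx jilt rxv
Hunk 3: at line 6 remove [fomqb,tdb] add [mkmhy,bka,juykl] -> 15 lines: stouq qrgsf tsil dokim qrf opzoo mkmhy bka juykl rxbz iam uxkm tadx jilt rxv
Hunk 4: at line 6 remove [mkmhy,bka] add [khi,edqn] -> 15 lines: stouq qrgsf tsil dokim qrf opzoo khi edqn juykl rxbz iam uxkm tadx jilt rxv
Hunk 5: at line 9 remove [rxbz,iam] add [dveyh] -> 14 lines: stouq qrgsf tsil dokim qrf opzoo khi edqn juykl dveyh uxkm tadx jilt rxv
Final line count: 14

Answer: 14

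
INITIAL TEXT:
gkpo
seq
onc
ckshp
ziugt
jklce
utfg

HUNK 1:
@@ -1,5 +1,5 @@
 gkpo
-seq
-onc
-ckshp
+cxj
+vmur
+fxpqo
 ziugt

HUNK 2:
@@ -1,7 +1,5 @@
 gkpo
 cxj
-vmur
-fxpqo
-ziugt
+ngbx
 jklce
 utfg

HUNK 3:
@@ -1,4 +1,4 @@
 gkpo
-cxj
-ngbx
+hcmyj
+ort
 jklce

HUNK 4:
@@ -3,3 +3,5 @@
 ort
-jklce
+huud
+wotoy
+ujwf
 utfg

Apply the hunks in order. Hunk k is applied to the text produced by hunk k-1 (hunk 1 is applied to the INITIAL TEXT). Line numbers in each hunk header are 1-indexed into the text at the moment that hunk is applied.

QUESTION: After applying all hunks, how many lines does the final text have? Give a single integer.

Answer: 7

Derivation:
Hunk 1: at line 1 remove [seq,onc,ckshp] add [cxj,vmur,fxpqo] -> 7 lines: gkpo cxj vmur fxpqo ziugt jklce utfg
Hunk 2: at line 1 remove [vmur,fxpqo,ziugt] add [ngbx] -> 5 lines: gkpo cxj ngbx jklce utfg
Hunk 3: at line 1 remove [cxj,ngbx] add [hcmyj,ort] -> 5 lines: gkpo hcmyj ort jklce utfg
Hunk 4: at line 3 remove [jklce] add [huud,wotoy,ujwf] -> 7 lines: gkpo hcmyj ort huud wotoy ujwf utfg
Final line count: 7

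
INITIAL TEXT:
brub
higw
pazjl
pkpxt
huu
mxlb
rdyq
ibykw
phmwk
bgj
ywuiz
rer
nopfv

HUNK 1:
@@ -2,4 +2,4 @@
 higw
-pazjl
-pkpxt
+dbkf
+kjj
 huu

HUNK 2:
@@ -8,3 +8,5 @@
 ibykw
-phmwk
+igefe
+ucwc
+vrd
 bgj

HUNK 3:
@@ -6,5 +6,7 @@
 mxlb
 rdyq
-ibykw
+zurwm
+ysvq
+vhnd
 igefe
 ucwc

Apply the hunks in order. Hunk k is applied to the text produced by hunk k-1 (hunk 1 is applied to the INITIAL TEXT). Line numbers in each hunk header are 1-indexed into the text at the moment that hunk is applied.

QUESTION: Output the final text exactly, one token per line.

Hunk 1: at line 2 remove [pazjl,pkpxt] add [dbkf,kjj] -> 13 lines: brub higw dbkf kjj huu mxlb rdyq ibykw phmwk bgj ywuiz rer nopfv
Hunk 2: at line 8 remove [phmwk] add [igefe,ucwc,vrd] -> 15 lines: brub higw dbkf kjj huu mxlb rdyq ibykw igefe ucwc vrd bgj ywuiz rer nopfv
Hunk 3: at line 6 remove [ibykw] add [zurwm,ysvq,vhnd] -> 17 lines: brub higw dbkf kjj huu mxlb rdyq zurwm ysvq vhnd igefe ucwc vrd bgj ywuiz rer nopfv

Answer: brub
higw
dbkf
kjj
huu
mxlb
rdyq
zurwm
ysvq
vhnd
igefe
ucwc
vrd
bgj
ywuiz
rer
nopfv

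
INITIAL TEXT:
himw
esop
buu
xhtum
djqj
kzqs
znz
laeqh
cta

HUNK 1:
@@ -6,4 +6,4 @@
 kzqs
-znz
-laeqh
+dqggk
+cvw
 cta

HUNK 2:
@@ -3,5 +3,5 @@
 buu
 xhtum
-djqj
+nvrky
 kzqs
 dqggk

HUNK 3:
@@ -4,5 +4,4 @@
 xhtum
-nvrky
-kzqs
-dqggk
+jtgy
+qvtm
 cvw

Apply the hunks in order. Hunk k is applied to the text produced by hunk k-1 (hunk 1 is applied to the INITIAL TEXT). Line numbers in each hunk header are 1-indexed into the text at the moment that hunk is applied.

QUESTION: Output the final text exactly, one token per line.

Answer: himw
esop
buu
xhtum
jtgy
qvtm
cvw
cta

Derivation:
Hunk 1: at line 6 remove [znz,laeqh] add [dqggk,cvw] -> 9 lines: himw esop buu xhtum djqj kzqs dqggk cvw cta
Hunk 2: at line 3 remove [djqj] add [nvrky] -> 9 lines: himw esop buu xhtum nvrky kzqs dqggk cvw cta
Hunk 3: at line 4 remove [nvrky,kzqs,dqggk] add [jtgy,qvtm] -> 8 lines: himw esop buu xhtum jtgy qvtm cvw cta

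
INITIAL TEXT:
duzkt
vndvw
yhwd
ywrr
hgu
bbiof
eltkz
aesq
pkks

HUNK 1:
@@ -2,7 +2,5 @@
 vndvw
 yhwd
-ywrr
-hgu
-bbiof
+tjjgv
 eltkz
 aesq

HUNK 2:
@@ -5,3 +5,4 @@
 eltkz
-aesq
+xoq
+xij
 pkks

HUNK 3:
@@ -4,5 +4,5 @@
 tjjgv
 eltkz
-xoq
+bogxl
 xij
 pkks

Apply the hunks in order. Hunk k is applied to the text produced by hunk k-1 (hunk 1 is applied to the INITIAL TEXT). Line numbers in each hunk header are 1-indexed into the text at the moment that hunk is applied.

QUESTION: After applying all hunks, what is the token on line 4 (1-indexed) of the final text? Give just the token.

Answer: tjjgv

Derivation:
Hunk 1: at line 2 remove [ywrr,hgu,bbiof] add [tjjgv] -> 7 lines: duzkt vndvw yhwd tjjgv eltkz aesq pkks
Hunk 2: at line 5 remove [aesq] add [xoq,xij] -> 8 lines: duzkt vndvw yhwd tjjgv eltkz xoq xij pkks
Hunk 3: at line 4 remove [xoq] add [bogxl] -> 8 lines: duzkt vndvw yhwd tjjgv eltkz bogxl xij pkks
Final line 4: tjjgv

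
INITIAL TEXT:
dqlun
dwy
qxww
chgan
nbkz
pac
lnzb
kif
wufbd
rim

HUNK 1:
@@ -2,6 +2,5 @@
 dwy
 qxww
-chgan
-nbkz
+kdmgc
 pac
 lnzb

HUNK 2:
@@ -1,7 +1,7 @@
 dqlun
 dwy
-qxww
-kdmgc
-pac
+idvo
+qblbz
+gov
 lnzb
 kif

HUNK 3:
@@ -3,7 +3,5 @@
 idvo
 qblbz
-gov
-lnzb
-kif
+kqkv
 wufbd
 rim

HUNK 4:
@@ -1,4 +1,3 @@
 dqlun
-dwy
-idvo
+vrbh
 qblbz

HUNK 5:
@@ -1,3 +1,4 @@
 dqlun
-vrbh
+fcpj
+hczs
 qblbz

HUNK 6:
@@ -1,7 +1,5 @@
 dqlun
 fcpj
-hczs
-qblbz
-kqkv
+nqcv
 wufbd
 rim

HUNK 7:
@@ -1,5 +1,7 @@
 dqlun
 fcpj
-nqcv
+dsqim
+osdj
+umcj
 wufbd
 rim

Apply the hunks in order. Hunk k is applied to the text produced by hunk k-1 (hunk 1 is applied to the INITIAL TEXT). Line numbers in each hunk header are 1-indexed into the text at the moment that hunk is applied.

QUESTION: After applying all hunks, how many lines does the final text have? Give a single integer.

Answer: 7

Derivation:
Hunk 1: at line 2 remove [chgan,nbkz] add [kdmgc] -> 9 lines: dqlun dwy qxww kdmgc pac lnzb kif wufbd rim
Hunk 2: at line 1 remove [qxww,kdmgc,pac] add [idvo,qblbz,gov] -> 9 lines: dqlun dwy idvo qblbz gov lnzb kif wufbd rim
Hunk 3: at line 3 remove [gov,lnzb,kif] add [kqkv] -> 7 lines: dqlun dwy idvo qblbz kqkv wufbd rim
Hunk 4: at line 1 remove [dwy,idvo] add [vrbh] -> 6 lines: dqlun vrbh qblbz kqkv wufbd rim
Hunk 5: at line 1 remove [vrbh] add [fcpj,hczs] -> 7 lines: dqlun fcpj hczs qblbz kqkv wufbd rim
Hunk 6: at line 1 remove [hczs,qblbz,kqkv] add [nqcv] -> 5 lines: dqlun fcpj nqcv wufbd rim
Hunk 7: at line 1 remove [nqcv] add [dsqim,osdj,umcj] -> 7 lines: dqlun fcpj dsqim osdj umcj wufbd rim
Final line count: 7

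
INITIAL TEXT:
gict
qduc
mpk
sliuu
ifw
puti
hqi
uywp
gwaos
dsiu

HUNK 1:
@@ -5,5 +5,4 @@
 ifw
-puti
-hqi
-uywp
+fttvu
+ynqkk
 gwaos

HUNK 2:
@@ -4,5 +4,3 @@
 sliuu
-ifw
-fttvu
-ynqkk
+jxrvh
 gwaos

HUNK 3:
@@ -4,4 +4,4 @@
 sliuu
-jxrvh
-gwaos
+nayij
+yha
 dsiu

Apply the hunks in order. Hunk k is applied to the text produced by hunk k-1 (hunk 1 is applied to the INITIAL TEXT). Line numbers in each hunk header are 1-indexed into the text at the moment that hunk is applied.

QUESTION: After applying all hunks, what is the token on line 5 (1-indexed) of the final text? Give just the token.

Answer: nayij

Derivation:
Hunk 1: at line 5 remove [puti,hqi,uywp] add [fttvu,ynqkk] -> 9 lines: gict qduc mpk sliuu ifw fttvu ynqkk gwaos dsiu
Hunk 2: at line 4 remove [ifw,fttvu,ynqkk] add [jxrvh] -> 7 lines: gict qduc mpk sliuu jxrvh gwaos dsiu
Hunk 3: at line 4 remove [jxrvh,gwaos] add [nayij,yha] -> 7 lines: gict qduc mpk sliuu nayij yha dsiu
Final line 5: nayij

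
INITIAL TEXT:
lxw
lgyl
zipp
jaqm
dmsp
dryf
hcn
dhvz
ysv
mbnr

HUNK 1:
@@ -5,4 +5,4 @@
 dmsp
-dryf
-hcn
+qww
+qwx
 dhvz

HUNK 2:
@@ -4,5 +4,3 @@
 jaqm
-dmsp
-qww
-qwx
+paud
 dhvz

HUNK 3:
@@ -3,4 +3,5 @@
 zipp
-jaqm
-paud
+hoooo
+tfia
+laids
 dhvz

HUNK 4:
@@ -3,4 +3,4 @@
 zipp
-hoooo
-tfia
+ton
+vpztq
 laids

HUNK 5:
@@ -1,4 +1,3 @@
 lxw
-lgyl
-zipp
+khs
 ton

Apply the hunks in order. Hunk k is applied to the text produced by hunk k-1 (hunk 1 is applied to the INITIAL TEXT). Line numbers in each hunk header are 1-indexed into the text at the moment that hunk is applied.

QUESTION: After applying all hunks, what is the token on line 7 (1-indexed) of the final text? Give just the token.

Hunk 1: at line 5 remove [dryf,hcn] add [qww,qwx] -> 10 lines: lxw lgyl zipp jaqm dmsp qww qwx dhvz ysv mbnr
Hunk 2: at line 4 remove [dmsp,qww,qwx] add [paud] -> 8 lines: lxw lgyl zipp jaqm paud dhvz ysv mbnr
Hunk 3: at line 3 remove [jaqm,paud] add [hoooo,tfia,laids] -> 9 lines: lxw lgyl zipp hoooo tfia laids dhvz ysv mbnr
Hunk 4: at line 3 remove [hoooo,tfia] add [ton,vpztq] -> 9 lines: lxw lgyl zipp ton vpztq laids dhvz ysv mbnr
Hunk 5: at line 1 remove [lgyl,zipp] add [khs] -> 8 lines: lxw khs ton vpztq laids dhvz ysv mbnr
Final line 7: ysv

Answer: ysv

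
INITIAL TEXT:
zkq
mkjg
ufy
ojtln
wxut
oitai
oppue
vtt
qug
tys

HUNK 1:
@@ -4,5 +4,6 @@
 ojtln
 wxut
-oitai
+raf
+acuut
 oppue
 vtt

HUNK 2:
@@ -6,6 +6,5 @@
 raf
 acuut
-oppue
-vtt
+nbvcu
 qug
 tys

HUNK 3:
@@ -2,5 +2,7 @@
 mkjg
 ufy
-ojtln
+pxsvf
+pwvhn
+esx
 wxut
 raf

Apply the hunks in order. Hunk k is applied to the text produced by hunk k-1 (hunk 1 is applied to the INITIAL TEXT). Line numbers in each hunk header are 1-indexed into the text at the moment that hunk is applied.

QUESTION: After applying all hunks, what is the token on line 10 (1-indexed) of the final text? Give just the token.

Hunk 1: at line 4 remove [oitai] add [raf,acuut] -> 11 lines: zkq mkjg ufy ojtln wxut raf acuut oppue vtt qug tys
Hunk 2: at line 6 remove [oppue,vtt] add [nbvcu] -> 10 lines: zkq mkjg ufy ojtln wxut raf acuut nbvcu qug tys
Hunk 3: at line 2 remove [ojtln] add [pxsvf,pwvhn,esx] -> 12 lines: zkq mkjg ufy pxsvf pwvhn esx wxut raf acuut nbvcu qug tys
Final line 10: nbvcu

Answer: nbvcu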